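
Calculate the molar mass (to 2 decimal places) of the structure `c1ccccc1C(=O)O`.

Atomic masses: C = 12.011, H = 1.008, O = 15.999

122.12

Molecular formula: C7H6O2.
M = 7×12.011 + 6×1.008 + 2×15.999 = 122.12 g/mol.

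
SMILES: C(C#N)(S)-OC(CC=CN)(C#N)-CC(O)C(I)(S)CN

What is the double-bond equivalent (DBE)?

Molecular formula from the SMILES: C11H17IN4O2S2.
DoU = (2C + 2 + N − H − X)/2 = (2·11 + 2 + 4 − 17 − 1)/2 = 10/2 = 5.
(Structurally: 0 ring(s) + 5 π bond(s) = 5.)

5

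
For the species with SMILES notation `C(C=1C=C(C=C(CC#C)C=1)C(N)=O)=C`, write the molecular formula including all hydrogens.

C12H11NO

Heavy atoms from the SMILES: 12 C, 1 N, 1 O.
Implicit hydrogens by atom environment:
  3 × C (aromatic): 1 H each → 3
  3 × C (aromatic): no H
  2 × C: 2 H each → 4
  2 × C: 1 H each → 2
  2 × C: no H
  1 × N: 2 H
  1 × O: no H
  Total hydrogens = 11.
Molecular formula: C12H11NO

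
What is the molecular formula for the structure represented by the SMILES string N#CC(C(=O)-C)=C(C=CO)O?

C7H7NO3

Heavy atoms from the SMILES: 7 C, 1 N, 3 O.
Implicit hydrogens by atom environment:
  4 × C: no H
  2 × C: 1 H each → 2
  2 × O: 1 H each → 2
  1 × C: 3 H
  1 × N: no H
  1 × O: no H
  Total hydrogens = 7.
Molecular formula: C7H7NO3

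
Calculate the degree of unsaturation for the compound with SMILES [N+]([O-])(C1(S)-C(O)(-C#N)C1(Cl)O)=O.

Molecular formula from the SMILES: C4H3ClN2O4S.
DoU = (2C + 2 + N − H − X)/2 = (2·4 + 2 + 2 − 3 − 1)/2 = 8/2 = 4.
(Structurally: 1 ring(s) + 3 π bond(s) = 4.)

4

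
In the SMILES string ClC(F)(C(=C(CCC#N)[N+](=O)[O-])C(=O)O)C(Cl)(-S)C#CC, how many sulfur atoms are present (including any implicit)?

1

The symbol for sulfur appears 1 time in the SMILES.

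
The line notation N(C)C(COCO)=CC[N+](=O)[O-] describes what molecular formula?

Heavy atoms from the SMILES: 6 C, 2 N, 4 O.
Implicit hydrogens by atom environment:
  3 × C: 2 H each → 6
  2 × O: no H
  1 × C: 3 H
  1 × C: 1 H
  1 × C: no H
  1 × N: 1 H
  1 × N (charge +1): no H
  1 × O: 1 H
  1 × O (charge -1): no H
  Total hydrogens = 12.
Molecular formula: C6H12N2O4

C6H12N2O4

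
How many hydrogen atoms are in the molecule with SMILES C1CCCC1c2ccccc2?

Hydrogens are implicit in SMILES; fill each atom to its normal valence:
  5 × C (aromatic): 1 H each → 5
  4 × C: 2 H each → 8
  1 × C: 1 H
  1 × C (aromatic): no H
  Total hydrogens = 14.

14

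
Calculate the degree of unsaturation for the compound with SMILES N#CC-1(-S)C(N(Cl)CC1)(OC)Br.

3

Molecular formula from the SMILES: C6H8BrClN2OS.
DoU = (2C + 2 + N − H − X)/2 = (2·6 + 2 + 2 − 8 − 2)/2 = 6/2 = 3.
(Structurally: 1 ring(s) + 2 π bond(s) = 3.)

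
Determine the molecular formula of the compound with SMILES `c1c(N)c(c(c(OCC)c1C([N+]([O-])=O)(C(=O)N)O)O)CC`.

Heavy atoms from the SMILES: 12 C, 3 N, 6 O.
Implicit hydrogens by atom environment:
  5 × C (aromatic): no H
  3 × O: no H
  2 × C: 3 H each → 6
  2 × C: 2 H each → 4
  2 × C: no H
  2 × N: 2 H each → 4
  2 × O: 1 H each → 2
  1 × C (aromatic): 1 H
  1 × N (charge +1): no H
  1 × O (charge -1): no H
  Total hydrogens = 17.
Molecular formula: C12H17N3O6

C12H17N3O6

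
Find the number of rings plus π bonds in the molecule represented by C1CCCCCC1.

Molecular formula from the SMILES: C7H14.
DoU = (2C + 2 + N − H − X)/2 = (2·7 + 2 + 0 − 14 − 0)/2 = 2/2 = 1.
(Structurally: 1 ring(s) + 0 π bond(s) = 1.)

1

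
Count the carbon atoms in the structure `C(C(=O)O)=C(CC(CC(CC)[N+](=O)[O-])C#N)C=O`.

11

The symbol for carbon appears 11 times in the SMILES.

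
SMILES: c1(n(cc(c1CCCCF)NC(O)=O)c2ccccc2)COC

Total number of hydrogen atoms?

21

Hydrogens are implicit in SMILES; fill each atom to its normal valence:
  6 × C (aromatic): 1 H each → 6
  5 × C: 2 H each → 10
  4 × C (aromatic): no H
  2 × O: no H
  1 × C: 3 H
  1 × C: no H
  1 × F: no H
  1 × N: 1 H
  1 × N (aromatic): no H
  1 × O: 1 H
  Total hydrogens = 21.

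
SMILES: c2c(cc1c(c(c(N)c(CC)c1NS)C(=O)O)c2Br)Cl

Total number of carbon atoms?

13

The symbol for carbon appears 13 times in the SMILES. Lowercase c denotes aromatic carbon and counts toward C.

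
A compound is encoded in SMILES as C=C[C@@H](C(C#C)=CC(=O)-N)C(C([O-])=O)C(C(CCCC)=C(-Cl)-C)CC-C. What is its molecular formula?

C21H29ClNO3-

Heavy atoms from the SMILES: 21 C, 1 Cl, 1 N, 3 O.
Implicit hydrogens by atom environment:
  6 × C: 2 H each → 12
  6 × C: 1 H each → 6
  6 × C: no H
  3 × C: 3 H each → 9
  2 × O: no H
  1 × Cl: no H
  1 × N: 2 H
  1 × O (charge -1): no H
  Total hydrogens = 29.
Net charge -1.
Molecular formula: C21H29ClNO3-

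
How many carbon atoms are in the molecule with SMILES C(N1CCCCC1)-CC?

8

The symbol for carbon appears 8 times in the SMILES.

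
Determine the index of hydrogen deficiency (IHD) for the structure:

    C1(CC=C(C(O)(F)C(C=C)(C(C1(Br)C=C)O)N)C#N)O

Molecular formula from the SMILES: C13H16BrFN2O3.
DoU = (2C + 2 + N − H − X)/2 = (2·13 + 2 + 2 − 16 − 2)/2 = 12/2 = 6.
(Structurally: 1 ring(s) + 5 π bond(s) = 6.)

6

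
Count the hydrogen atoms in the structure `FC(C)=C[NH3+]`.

Hydrogens are implicit in SMILES; fill each atom to its normal valence:
  1 × C: 3 H
  1 × C: 1 H
  1 × C: no H
  1 × F: no H
  1 × N (charge +1): 3 H
  Total hydrogens = 7.

7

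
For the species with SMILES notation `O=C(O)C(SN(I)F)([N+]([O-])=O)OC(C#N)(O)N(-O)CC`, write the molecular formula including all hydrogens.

Heavy atoms from the SMILES: 6 C, 1 F, 1 I, 4 N, 7 O, 1 S.
Implicit hydrogens by atom environment:
  4 × C: no H
  3 × N: no H
  3 × O: 1 H each → 3
  3 × O: no H
  1 × C: 3 H
  1 × C: 2 H
  1 × F: no H
  1 × I: no H
  1 × N (charge +1): no H
  1 × O (charge -1): no H
  1 × S: no H
  Total hydrogens = 8.
Molecular formula: C6H8FIN4O7S

C6H8FIN4O7S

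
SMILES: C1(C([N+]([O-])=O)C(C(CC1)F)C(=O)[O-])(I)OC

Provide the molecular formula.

Heavy atoms from the SMILES: 8 C, 1 F, 1 I, 1 N, 5 O.
Implicit hydrogens by atom environment:
  3 × C: 1 H each → 3
  3 × O: no H
  2 × C: 2 H each → 4
  2 × C: no H
  2 × O (charge -1): no H
  1 × C: 3 H
  1 × F: no H
  1 × I: no H
  1 × N (charge +1): no H
  Total hydrogens = 10.
Net charge -1.
Molecular formula: C8H10FINO5-

C8H10FINO5-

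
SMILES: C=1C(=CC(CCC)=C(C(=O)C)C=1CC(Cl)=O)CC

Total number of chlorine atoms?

1

The symbol for chlorine appears 1 time in the SMILES.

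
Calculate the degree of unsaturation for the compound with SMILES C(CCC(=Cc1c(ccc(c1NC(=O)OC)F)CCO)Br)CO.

Molecular formula from the SMILES: C16H21BrFNO4.
DoU = (2C + 2 + N − H − X)/2 = (2·16 + 2 + 1 − 21 − 2)/2 = 12/2 = 6.
(Structurally: 1 ring(s) + 5 π bond(s) = 6.)

6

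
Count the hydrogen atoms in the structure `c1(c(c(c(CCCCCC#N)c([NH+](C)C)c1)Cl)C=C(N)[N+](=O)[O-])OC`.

Hydrogens are implicit in SMILES; fill each atom to its normal valence:
  5 × C: 2 H each → 10
  5 × C (aromatic): no H
  3 × C: 3 H each → 9
  2 × C: no H
  2 × O: no H
  1 × C (aromatic): 1 H
  1 × C: 1 H
  1 × Cl: no H
  1 × N: 2 H
  1 × N (charge +1): 1 H
  1 × N: no H
  1 × N (charge +1): no H
  1 × O (charge -1): no H
  Total hydrogens = 24.

24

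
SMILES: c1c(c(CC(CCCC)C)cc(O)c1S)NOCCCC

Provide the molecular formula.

C17H29NO2S

Heavy atoms from the SMILES: 17 C, 1 N, 2 O, 1 S.
Implicit hydrogens by atom environment:
  7 × C: 2 H each → 14
  4 × C (aromatic): no H
  3 × C: 3 H each → 9
  2 × C (aromatic): 1 H each → 2
  1 × C: 1 H
  1 × N: 1 H
  1 × O: 1 H
  1 × O: no H
  1 × S: 1 H
  Total hydrogens = 29.
Molecular formula: C17H29NO2S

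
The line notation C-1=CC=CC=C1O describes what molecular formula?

Heavy atoms from the SMILES: 6 C, 1 O.
Implicit hydrogens by atom environment:
  5 × C (aromatic): 1 H each → 5
  1 × C (aromatic): no H
  1 × O: 1 H
  Total hydrogens = 6.
Molecular formula: C6H6O

C6H6O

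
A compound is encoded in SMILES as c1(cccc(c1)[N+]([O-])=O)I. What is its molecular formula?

Heavy atoms from the SMILES: 6 C, 1 I, 1 N, 2 O.
Implicit hydrogens by atom environment:
  4 × C (aromatic): 1 H each → 4
  2 × C (aromatic): no H
  1 × I: no H
  1 × N (charge +1): no H
  1 × O: no H
  1 × O (charge -1): no H
  Total hydrogens = 4.
Molecular formula: C6H4INO2

C6H4INO2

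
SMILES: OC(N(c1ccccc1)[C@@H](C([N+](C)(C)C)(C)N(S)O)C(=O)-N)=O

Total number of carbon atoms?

The symbol for carbon appears 14 times in the SMILES. Lowercase c denotes aromatic carbon and counts toward C.

14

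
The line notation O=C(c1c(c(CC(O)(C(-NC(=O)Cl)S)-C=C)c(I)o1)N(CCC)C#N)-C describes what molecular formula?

Heavy atoms from the SMILES: 16 C, 1 Cl, 1 I, 3 N, 4 O, 1 S.
Implicit hydrogens by atom environment:
  4 × C: 2 H each → 8
  4 × C (aromatic): no H
  4 × C: no H
  2 × C: 3 H each → 6
  2 × C: 1 H each → 2
  2 × N: no H
  2 × O: no H
  1 × Cl: no H
  1 × I: no H
  1 × N: 1 H
  1 × O: 1 H
  1 × O (aromatic): no H
  1 × S: 1 H
  Total hydrogens = 19.
Molecular formula: C16H19ClIN3O4S

C16H19ClIN3O4S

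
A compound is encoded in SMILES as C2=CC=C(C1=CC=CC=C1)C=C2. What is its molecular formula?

Heavy atoms from the SMILES: 12 C.
Implicit hydrogens by atom environment:
  10 × C (aromatic): 1 H each → 10
  2 × C (aromatic): no H
  Total hydrogens = 10.
Molecular formula: C12H10

C12H10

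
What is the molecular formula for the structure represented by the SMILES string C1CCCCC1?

Heavy atoms from the SMILES: 6 C.
Implicit hydrogens by atom environment:
  6 × C: 2 H each → 12
  Total hydrogens = 12.
Molecular formula: C6H12

C6H12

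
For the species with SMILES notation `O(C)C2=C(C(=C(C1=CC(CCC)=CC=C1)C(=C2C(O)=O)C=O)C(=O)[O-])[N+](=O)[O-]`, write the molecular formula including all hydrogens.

Heavy atoms from the SMILES: 19 C, 1 N, 8 O.
Implicit hydrogens by atom environment:
  8 × C (aromatic): no H
  5 × O: no H
  4 × C (aromatic): 1 H each → 4
  2 × C: 3 H each → 6
  2 × C: 2 H each → 4
  2 × C: no H
  2 × O (charge -1): no H
  1 × C: 1 H
  1 × N (charge +1): no H
  1 × O: 1 H
  Total hydrogens = 16.
Net charge -1.
Molecular formula: C19H16NO8-

C19H16NO8-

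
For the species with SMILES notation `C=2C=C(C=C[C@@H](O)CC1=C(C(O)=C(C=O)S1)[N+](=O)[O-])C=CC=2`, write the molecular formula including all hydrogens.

Heavy atoms from the SMILES: 15 C, 1 N, 5 O, 1 S.
Implicit hydrogens by atom environment:
  5 × C (aromatic): 1 H each → 5
  5 × C (aromatic): no H
  4 × C: 1 H each → 4
  2 × O: 1 H each → 2
  2 × O: no H
  1 × C: 2 H
  1 × N (charge +1): no H
  1 × O (charge -1): no H
  1 × S (aromatic): no H
  Total hydrogens = 13.
Molecular formula: C15H13NO5S

C15H13NO5S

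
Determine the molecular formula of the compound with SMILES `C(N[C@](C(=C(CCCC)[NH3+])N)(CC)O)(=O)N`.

Heavy atoms from the SMILES: 10 C, 4 N, 2 O.
Implicit hydrogens by atom environment:
  4 × C: 2 H each → 8
  4 × C: no H
  2 × C: 3 H each → 6
  2 × N: 2 H each → 4
  1 × N (charge +1): 3 H
  1 × N: 1 H
  1 × O: 1 H
  1 × O: no H
  Total hydrogens = 23.
Net charge +1.
Molecular formula: C10H23N4O2+

C10H23N4O2+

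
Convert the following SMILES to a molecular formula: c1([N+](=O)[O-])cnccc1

C5H4N2O2

Heavy atoms from the SMILES: 5 C, 2 N, 2 O.
Implicit hydrogens by atom environment:
  4 × C (aromatic): 1 H each → 4
  1 × C (aromatic): no H
  1 × N (aromatic): no H
  1 × N (charge +1): no H
  1 × O: no H
  1 × O (charge -1): no H
  Total hydrogens = 4.
Molecular formula: C5H4N2O2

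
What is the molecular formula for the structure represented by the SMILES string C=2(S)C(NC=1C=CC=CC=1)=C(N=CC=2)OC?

Heavy atoms from the SMILES: 12 C, 2 N, 1 O, 1 S.
Implicit hydrogens by atom environment:
  7 × C (aromatic): 1 H each → 7
  4 × C (aromatic): no H
  1 × C: 3 H
  1 × N: 1 H
  1 × N (aromatic): no H
  1 × O: no H
  1 × S: 1 H
  Total hydrogens = 12.
Molecular formula: C12H12N2OS

C12H12N2OS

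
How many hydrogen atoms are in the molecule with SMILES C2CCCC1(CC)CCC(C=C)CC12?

24

Hydrogens are implicit in SMILES; fill each atom to its normal valence:
  9 × C: 2 H each → 18
  3 × C: 1 H each → 3
  1 × C: 3 H
  1 × C: no H
  Total hydrogens = 24.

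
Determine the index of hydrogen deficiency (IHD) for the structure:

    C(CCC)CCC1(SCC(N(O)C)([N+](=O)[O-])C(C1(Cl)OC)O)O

2

Molecular formula from the SMILES: C13H25ClN2O6S.
DoU = (2C + 2 + N − H − X)/2 = (2·13 + 2 + 2 − 25 − 1)/2 = 4/2 = 2.
(Structurally: 1 ring(s) + 1 π bond(s) = 2.)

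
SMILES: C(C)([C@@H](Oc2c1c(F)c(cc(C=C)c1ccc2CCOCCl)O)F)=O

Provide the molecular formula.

Heavy atoms from the SMILES: 18 C, 1 Cl, 2 F, 4 O.
Implicit hydrogens by atom environment:
  7 × C (aromatic): no H
  4 × C: 2 H each → 8
  3 × C (aromatic): 1 H each → 3
  3 × O: no H
  2 × C: 1 H each → 2
  2 × F: no H
  1 × C: 3 H
  1 × C: no H
  1 × Cl: no H
  1 × O: 1 H
  Total hydrogens = 17.
Molecular formula: C18H17ClF2O4

C18H17ClF2O4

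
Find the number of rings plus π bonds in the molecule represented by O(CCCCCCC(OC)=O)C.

1

Molecular formula from the SMILES: C9H18O3.
DoU = (2C + 2 + N − H − X)/2 = (2·9 + 2 + 0 − 18 − 0)/2 = 2/2 = 1.
(Structurally: 0 ring(s) + 1 π bond(s) = 1.)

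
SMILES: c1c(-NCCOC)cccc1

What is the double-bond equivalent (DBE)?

4

Molecular formula from the SMILES: C9H13NO.
DoU = (2C + 2 + N − H − X)/2 = (2·9 + 2 + 1 − 13 − 0)/2 = 8/2 = 4.
(Structurally: 1 ring(s) + 3 π bond(s) = 4.)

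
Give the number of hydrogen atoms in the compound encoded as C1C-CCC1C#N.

Hydrogens are implicit in SMILES; fill each atom to its normal valence:
  4 × C: 2 H each → 8
  1 × C: 1 H
  1 × C: no H
  1 × N: no H
  Total hydrogens = 9.

9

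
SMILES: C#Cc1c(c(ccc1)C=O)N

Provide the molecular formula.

C9H7NO

Heavy atoms from the SMILES: 9 C, 1 N, 1 O.
Implicit hydrogens by atom environment:
  3 × C (aromatic): 1 H each → 3
  3 × C (aromatic): no H
  2 × C: 1 H each → 2
  1 × C: no H
  1 × N: 2 H
  1 × O: no H
  Total hydrogens = 7.
Molecular formula: C9H7NO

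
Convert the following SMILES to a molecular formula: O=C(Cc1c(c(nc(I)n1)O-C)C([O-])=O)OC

C9H8IN2O5-

Heavy atoms from the SMILES: 9 C, 1 I, 2 N, 5 O.
Implicit hydrogens by atom environment:
  4 × C (aromatic): no H
  4 × O: no H
  2 × C: 3 H each → 6
  2 × C: no H
  2 × N (aromatic): no H
  1 × C: 2 H
  1 × I: no H
  1 × O (charge -1): no H
  Total hydrogens = 8.
Net charge -1.
Molecular formula: C9H8IN2O5-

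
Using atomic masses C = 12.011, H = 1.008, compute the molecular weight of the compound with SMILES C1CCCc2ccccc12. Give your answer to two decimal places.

Molecular formula: C10H12.
M = 10×12.011 + 12×1.008 = 132.21 g/mol.

132.21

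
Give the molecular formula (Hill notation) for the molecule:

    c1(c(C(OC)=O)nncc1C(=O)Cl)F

Heavy atoms from the SMILES: 7 C, 1 Cl, 1 F, 2 N, 3 O.
Implicit hydrogens by atom environment:
  3 × C (aromatic): no H
  3 × O: no H
  2 × C: no H
  2 × N (aromatic): no H
  1 × C: 3 H
  1 × C (aromatic): 1 H
  1 × Cl: no H
  1 × F: no H
  Total hydrogens = 4.
Molecular formula: C7H4ClFN2O3

C7H4ClFN2O3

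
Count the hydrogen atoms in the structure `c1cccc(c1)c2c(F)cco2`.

7

Hydrogens are implicit in SMILES; fill each atom to its normal valence:
  7 × C (aromatic): 1 H each → 7
  3 × C (aromatic): no H
  1 × F: no H
  1 × O (aromatic): no H
  Total hydrogens = 7.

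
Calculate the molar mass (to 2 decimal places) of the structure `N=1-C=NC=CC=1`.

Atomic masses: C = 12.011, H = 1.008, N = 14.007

Molecular formula: C4H4N2.
M = 4×12.011 + 4×1.008 + 2×14.007 = 80.09 g/mol.

80.09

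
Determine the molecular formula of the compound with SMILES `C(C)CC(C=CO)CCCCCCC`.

Heavy atoms from the SMILES: 13 C, 1 O.
Implicit hydrogens by atom environment:
  8 × C: 2 H each → 16
  3 × C: 1 H each → 3
  2 × C: 3 H each → 6
  1 × O: 1 H
  Total hydrogens = 26.
Molecular formula: C13H26O

C13H26O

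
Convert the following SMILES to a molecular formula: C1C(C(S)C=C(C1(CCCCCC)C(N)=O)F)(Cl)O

Heavy atoms from the SMILES: 13 C, 1 Cl, 1 F, 1 N, 2 O, 1 S.
Implicit hydrogens by atom environment:
  6 × C: 2 H each → 12
  4 × C: no H
  2 × C: 1 H each → 2
  1 × C: 3 H
  1 × Cl: no H
  1 × F: no H
  1 × N: 2 H
  1 × O: 1 H
  1 × O: no H
  1 × S: 1 H
  Total hydrogens = 21.
Molecular formula: C13H21ClFNO2S

C13H21ClFNO2S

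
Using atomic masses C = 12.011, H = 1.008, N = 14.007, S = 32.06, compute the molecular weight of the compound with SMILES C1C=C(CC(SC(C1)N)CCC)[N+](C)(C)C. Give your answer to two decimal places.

243.43

Molecular formula: C13H27N2S+.
M = 13×12.011 + 27×1.008 + 2×14.007 + 1×32.06 = 243.43 g/mol.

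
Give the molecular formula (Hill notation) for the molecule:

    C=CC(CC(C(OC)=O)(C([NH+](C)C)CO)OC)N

C12H25N2O4+

Heavy atoms from the SMILES: 12 C, 2 N, 4 O.
Implicit hydrogens by atom environment:
  4 × C: 3 H each → 12
  3 × C: 2 H each → 6
  3 × C: 1 H each → 3
  3 × O: no H
  2 × C: no H
  1 × N: 2 H
  1 × N (charge +1): 1 H
  1 × O: 1 H
  Total hydrogens = 25.
Net charge +1.
Molecular formula: C12H25N2O4+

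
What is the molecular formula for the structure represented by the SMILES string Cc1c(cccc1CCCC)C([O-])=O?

C12H15O2-

Heavy atoms from the SMILES: 12 C, 2 O.
Implicit hydrogens by atom environment:
  3 × C: 2 H each → 6
  3 × C (aromatic): 1 H each → 3
  3 × C (aromatic): no H
  2 × C: 3 H each → 6
  1 × C: no H
  1 × O: no H
  1 × O (charge -1): no H
  Total hydrogens = 15.
Net charge -1.
Molecular formula: C12H15O2-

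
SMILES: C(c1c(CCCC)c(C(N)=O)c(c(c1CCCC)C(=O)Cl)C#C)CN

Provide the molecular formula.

C20H27ClN2O2

Heavy atoms from the SMILES: 20 C, 1 Cl, 2 N, 2 O.
Implicit hydrogens by atom environment:
  8 × C: 2 H each → 16
  6 × C (aromatic): no H
  3 × C: no H
  2 × C: 3 H each → 6
  2 × N: 2 H each → 4
  2 × O: no H
  1 × C: 1 H
  1 × Cl: no H
  Total hydrogens = 27.
Molecular formula: C20H27ClN2O2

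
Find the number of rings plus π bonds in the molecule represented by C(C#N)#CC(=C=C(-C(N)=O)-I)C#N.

Molecular formula from the SMILES: C8H2IN3O.
DoU = (2C + 2 + N − H − X)/2 = (2·8 + 2 + 3 − 2 − 1)/2 = 18/2 = 9.
(Structurally: 0 ring(s) + 9 π bond(s) = 9.)

9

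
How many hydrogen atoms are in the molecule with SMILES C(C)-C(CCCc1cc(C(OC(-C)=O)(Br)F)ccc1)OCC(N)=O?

Hydrogens are implicit in SMILES; fill each atom to its normal valence:
  5 × C: 2 H each → 10
  4 × C (aromatic): 1 H each → 4
  4 × O: no H
  3 × C: no H
  2 × C: 3 H each → 6
  2 × C (aromatic): no H
  1 × Br: no H
  1 × C: 1 H
  1 × F: no H
  1 × N: 2 H
  Total hydrogens = 23.

23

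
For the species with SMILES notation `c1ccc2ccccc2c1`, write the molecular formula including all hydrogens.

Heavy atoms from the SMILES: 10 C.
Implicit hydrogens by atom environment:
  8 × C (aromatic): 1 H each → 8
  2 × C (aromatic): no H
  Total hydrogens = 8.
Molecular formula: C10H8

C10H8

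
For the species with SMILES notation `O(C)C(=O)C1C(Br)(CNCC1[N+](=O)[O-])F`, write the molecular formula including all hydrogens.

Heavy atoms from the SMILES: 1 Br, 7 C, 1 F, 2 N, 4 O.
Implicit hydrogens by atom environment:
  3 × O: no H
  2 × C: 2 H each → 4
  2 × C: 1 H each → 2
  2 × C: no H
  1 × Br: no H
  1 × C: 3 H
  1 × F: no H
  1 × N: 1 H
  1 × N (charge +1): no H
  1 × O (charge -1): no H
  Total hydrogens = 10.
Molecular formula: C7H10BrFN2O4

C7H10BrFN2O4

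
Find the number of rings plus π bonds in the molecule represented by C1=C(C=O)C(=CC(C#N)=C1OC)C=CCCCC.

8

Molecular formula from the SMILES: C15H17NO2.
DoU = (2C + 2 + N − H − X)/2 = (2·15 + 2 + 1 − 17 − 0)/2 = 16/2 = 8.
(Structurally: 1 ring(s) + 7 π bond(s) = 8.)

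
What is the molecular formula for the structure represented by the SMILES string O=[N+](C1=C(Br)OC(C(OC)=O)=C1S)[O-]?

Heavy atoms from the SMILES: 1 Br, 6 C, 1 N, 5 O, 1 S.
Implicit hydrogens by atom environment:
  4 × C (aromatic): no H
  3 × O: no H
  1 × Br: no H
  1 × C: 3 H
  1 × C: no H
  1 × N (charge +1): no H
  1 × O (aromatic): no H
  1 × O (charge -1): no H
  1 × S: 1 H
  Total hydrogens = 4.
Molecular formula: C6H4BrNO5S

C6H4BrNO5S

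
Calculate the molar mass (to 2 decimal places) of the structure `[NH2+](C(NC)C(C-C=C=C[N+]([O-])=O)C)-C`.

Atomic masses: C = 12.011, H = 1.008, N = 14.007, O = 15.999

Molecular formula: C9H18N3O2+.
M = 9×12.011 + 18×1.008 + 3×14.007 + 2×15.999 = 200.26 g/mol.

200.26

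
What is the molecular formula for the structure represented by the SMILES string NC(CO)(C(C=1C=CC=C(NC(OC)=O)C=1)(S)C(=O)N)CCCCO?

C16H25N3O5S

Heavy atoms from the SMILES: 16 C, 3 N, 5 O, 1 S.
Implicit hydrogens by atom environment:
  5 × C: 2 H each → 10
  4 × C (aromatic): 1 H each → 4
  4 × C: no H
  3 × O: no H
  2 × C (aromatic): no H
  2 × N: 2 H each → 4
  2 × O: 1 H each → 2
  1 × C: 3 H
  1 × N: 1 H
  1 × S: 1 H
  Total hydrogens = 25.
Molecular formula: C16H25N3O5S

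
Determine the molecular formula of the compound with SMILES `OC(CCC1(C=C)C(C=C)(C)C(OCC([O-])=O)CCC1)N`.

C16H26NO4-

Heavy atoms from the SMILES: 16 C, 1 N, 4 O.
Implicit hydrogens by atom environment:
  8 × C: 2 H each → 16
  4 × C: 1 H each → 4
  3 × C: no H
  2 × O: no H
  1 × C: 3 H
  1 × N: 2 H
  1 × O: 1 H
  1 × O (charge -1): no H
  Total hydrogens = 26.
Net charge -1.
Molecular formula: C16H26NO4-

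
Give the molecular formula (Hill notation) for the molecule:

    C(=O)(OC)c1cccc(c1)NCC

C10H13NO2

Heavy atoms from the SMILES: 10 C, 1 N, 2 O.
Implicit hydrogens by atom environment:
  4 × C (aromatic): 1 H each → 4
  2 × C: 3 H each → 6
  2 × C (aromatic): no H
  2 × O: no H
  1 × C: 2 H
  1 × C: no H
  1 × N: 1 H
  Total hydrogens = 13.
Molecular formula: C10H13NO2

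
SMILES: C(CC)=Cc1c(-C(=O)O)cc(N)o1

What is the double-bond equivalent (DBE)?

5

Molecular formula from the SMILES: C9H11NO3.
DoU = (2C + 2 + N − H − X)/2 = (2·9 + 2 + 1 − 11 − 0)/2 = 10/2 = 5.
(Structurally: 1 ring(s) + 4 π bond(s) = 5.)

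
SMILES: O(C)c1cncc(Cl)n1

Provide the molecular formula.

C5H5ClN2O

Heavy atoms from the SMILES: 5 C, 1 Cl, 2 N, 1 O.
Implicit hydrogens by atom environment:
  2 × C (aromatic): 1 H each → 2
  2 × C (aromatic): no H
  2 × N (aromatic): no H
  1 × C: 3 H
  1 × Cl: no H
  1 × O: no H
  Total hydrogens = 5.
Molecular formula: C5H5ClN2O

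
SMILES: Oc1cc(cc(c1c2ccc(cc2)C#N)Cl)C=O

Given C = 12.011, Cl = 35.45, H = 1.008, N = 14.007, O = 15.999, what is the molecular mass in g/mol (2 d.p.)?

Molecular formula: C14H8ClNO2.
M = 14×12.011 + 1×35.45 + 8×1.008 + 1×14.007 + 2×15.999 = 257.67 g/mol.

257.67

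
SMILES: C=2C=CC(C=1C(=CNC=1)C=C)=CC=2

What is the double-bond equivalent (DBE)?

Molecular formula from the SMILES: C12H11N.
DoU = (2C + 2 + N − H − X)/2 = (2·12 + 2 + 1 − 11 − 0)/2 = 16/2 = 8.
(Structurally: 2 ring(s) + 6 π bond(s) = 8.)

8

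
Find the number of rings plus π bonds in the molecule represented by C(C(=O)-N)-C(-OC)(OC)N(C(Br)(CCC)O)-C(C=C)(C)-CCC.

Molecular formula from the SMILES: C16H31BrN2O4.
DoU = (2C + 2 + N − H − X)/2 = (2·16 + 2 + 2 − 31 − 1)/2 = 4/2 = 2.
(Structurally: 0 ring(s) + 2 π bond(s) = 2.)

2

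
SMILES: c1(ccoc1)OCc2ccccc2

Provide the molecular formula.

C11H10O2

Heavy atoms from the SMILES: 11 C, 2 O.
Implicit hydrogens by atom environment:
  8 × C (aromatic): 1 H each → 8
  2 × C (aromatic): no H
  1 × C: 2 H
  1 × O (aromatic): no H
  1 × O: no H
  Total hydrogens = 10.
Molecular formula: C11H10O2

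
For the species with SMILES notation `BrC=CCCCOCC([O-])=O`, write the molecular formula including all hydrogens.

C7H10BrO3-

Heavy atoms from the SMILES: 1 Br, 7 C, 3 O.
Implicit hydrogens by atom environment:
  4 × C: 2 H each → 8
  2 × C: 1 H each → 2
  2 × O: no H
  1 × Br: no H
  1 × C: no H
  1 × O (charge -1): no H
  Total hydrogens = 10.
Net charge -1.
Molecular formula: C7H10BrO3-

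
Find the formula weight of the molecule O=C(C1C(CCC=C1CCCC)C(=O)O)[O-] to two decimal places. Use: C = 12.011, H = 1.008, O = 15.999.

225.26

Molecular formula: C12H17O4-.
M = 12×12.011 + 17×1.008 + 4×15.999 = 225.26 g/mol.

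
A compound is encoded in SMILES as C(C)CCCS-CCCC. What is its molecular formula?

Heavy atoms from the SMILES: 9 C, 1 S.
Implicit hydrogens by atom environment:
  7 × C: 2 H each → 14
  2 × C: 3 H each → 6
  1 × S: no H
  Total hydrogens = 20.
Molecular formula: C9H20S

C9H20S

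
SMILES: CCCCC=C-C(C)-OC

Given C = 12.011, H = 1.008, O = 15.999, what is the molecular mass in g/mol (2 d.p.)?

Molecular formula: C9H18O.
M = 9×12.011 + 18×1.008 + 1×15.999 = 142.24 g/mol.

142.24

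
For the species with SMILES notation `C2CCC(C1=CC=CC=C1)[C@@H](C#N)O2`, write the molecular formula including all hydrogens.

C12H13NO

Heavy atoms from the SMILES: 12 C, 1 N, 1 O.
Implicit hydrogens by atom environment:
  5 × C (aromatic): 1 H each → 5
  3 × C: 2 H each → 6
  2 × C: 1 H each → 2
  1 × C: no H
  1 × C (aromatic): no H
  1 × N: no H
  1 × O: no H
  Total hydrogens = 13.
Molecular formula: C12H13NO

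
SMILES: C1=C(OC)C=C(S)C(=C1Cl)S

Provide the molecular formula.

Heavy atoms from the SMILES: 7 C, 1 Cl, 1 O, 2 S.
Implicit hydrogens by atom environment:
  4 × C (aromatic): no H
  2 × C (aromatic): 1 H each → 2
  2 × S: 1 H each → 2
  1 × C: 3 H
  1 × Cl: no H
  1 × O: no H
  Total hydrogens = 7.
Molecular formula: C7H7ClOS2

C7H7ClOS2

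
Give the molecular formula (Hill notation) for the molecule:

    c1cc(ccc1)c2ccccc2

C12H10

Heavy atoms from the SMILES: 12 C.
Implicit hydrogens by atom environment:
  10 × C (aromatic): 1 H each → 10
  2 × C (aromatic): no H
  Total hydrogens = 10.
Molecular formula: C12H10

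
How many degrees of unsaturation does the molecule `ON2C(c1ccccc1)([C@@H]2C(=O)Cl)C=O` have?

7

Molecular formula from the SMILES: C10H8ClNO3.
DoU = (2C + 2 + N − H − X)/2 = (2·10 + 2 + 1 − 8 − 1)/2 = 14/2 = 7.
(Structurally: 2 ring(s) + 5 π bond(s) = 7.)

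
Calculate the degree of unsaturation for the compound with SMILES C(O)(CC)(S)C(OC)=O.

Molecular formula from the SMILES: C5H10O3S.
DoU = (2C + 2 + N − H − X)/2 = (2·5 + 2 + 0 − 10 − 0)/2 = 2/2 = 1.
(Structurally: 0 ring(s) + 1 π bond(s) = 1.)

1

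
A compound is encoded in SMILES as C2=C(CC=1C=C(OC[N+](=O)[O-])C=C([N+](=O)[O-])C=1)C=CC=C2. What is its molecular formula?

C14H12N2O5

Heavy atoms from the SMILES: 14 C, 2 N, 5 O.
Implicit hydrogens by atom environment:
  8 × C (aromatic): 1 H each → 8
  4 × C (aromatic): no H
  3 × O: no H
  2 × C: 2 H each → 4
  2 × N (charge +1): no H
  2 × O (charge -1): no H
  Total hydrogens = 12.
Molecular formula: C14H12N2O5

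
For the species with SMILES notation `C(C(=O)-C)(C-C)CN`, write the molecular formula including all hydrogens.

Heavy atoms from the SMILES: 6 C, 1 N, 1 O.
Implicit hydrogens by atom environment:
  2 × C: 3 H each → 6
  2 × C: 2 H each → 4
  1 × C: 1 H
  1 × C: no H
  1 × N: 2 H
  1 × O: no H
  Total hydrogens = 13.
Molecular formula: C6H13NO

C6H13NO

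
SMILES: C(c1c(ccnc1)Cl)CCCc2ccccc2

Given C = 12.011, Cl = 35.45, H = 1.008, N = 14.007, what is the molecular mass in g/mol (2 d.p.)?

245.75

Molecular formula: C15H16ClN.
M = 15×12.011 + 1×35.45 + 16×1.008 + 1×14.007 = 245.75 g/mol.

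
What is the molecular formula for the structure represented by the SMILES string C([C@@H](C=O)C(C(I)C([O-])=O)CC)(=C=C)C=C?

Heavy atoms from the SMILES: 12 C, 1 I, 3 O.
Implicit hydrogens by atom environment:
  5 × C: 1 H each → 5
  3 × C: 2 H each → 6
  3 × C: no H
  2 × O: no H
  1 × C: 3 H
  1 × I: no H
  1 × O (charge -1): no H
  Total hydrogens = 14.
Net charge -1.
Molecular formula: C12H14IO3-

C12H14IO3-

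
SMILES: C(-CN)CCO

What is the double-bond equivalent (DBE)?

0

Molecular formula from the SMILES: C4H11NO.
DoU = (2C + 2 + N − H − X)/2 = (2·4 + 2 + 1 − 11 − 0)/2 = 0/2 = 0.
(Structurally: 0 ring(s) + 0 π bond(s) = 0.)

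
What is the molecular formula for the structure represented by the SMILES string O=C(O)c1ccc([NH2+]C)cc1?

Heavy atoms from the SMILES: 8 C, 1 N, 2 O.
Implicit hydrogens by atom environment:
  4 × C (aromatic): 1 H each → 4
  2 × C (aromatic): no H
  1 × C: 3 H
  1 × C: no H
  1 × N (charge +1): 2 H
  1 × O: 1 H
  1 × O: no H
  Total hydrogens = 10.
Net charge +1.
Molecular formula: C8H10NO2+

C8H10NO2+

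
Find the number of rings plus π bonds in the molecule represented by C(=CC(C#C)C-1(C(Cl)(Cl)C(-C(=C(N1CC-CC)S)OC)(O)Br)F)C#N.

7

Molecular formula from the SMILES: C16H18BrCl2FN2O2S.
DoU = (2C + 2 + N − H − X)/2 = (2·16 + 2 + 2 − 18 − 4)/2 = 14/2 = 7.
(Structurally: 1 ring(s) + 6 π bond(s) = 7.)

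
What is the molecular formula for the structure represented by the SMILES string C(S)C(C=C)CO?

Heavy atoms from the SMILES: 5 C, 1 O, 1 S.
Implicit hydrogens by atom environment:
  3 × C: 2 H each → 6
  2 × C: 1 H each → 2
  1 × O: 1 H
  1 × S: 1 H
  Total hydrogens = 10.
Molecular formula: C5H10OS

C5H10OS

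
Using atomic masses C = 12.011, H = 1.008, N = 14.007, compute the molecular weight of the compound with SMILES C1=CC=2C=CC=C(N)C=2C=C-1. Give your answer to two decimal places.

143.19

Molecular formula: C10H9N.
M = 10×12.011 + 9×1.008 + 1×14.007 = 143.19 g/mol.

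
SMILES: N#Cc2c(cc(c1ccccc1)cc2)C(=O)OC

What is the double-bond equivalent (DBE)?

Molecular formula from the SMILES: C15H11NO2.
DoU = (2C + 2 + N − H − X)/2 = (2·15 + 2 + 1 − 11 − 0)/2 = 22/2 = 11.
(Structurally: 2 ring(s) + 9 π bond(s) = 11.)

11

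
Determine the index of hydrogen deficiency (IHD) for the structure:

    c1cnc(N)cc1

4

Molecular formula from the SMILES: C5H6N2.
DoU = (2C + 2 + N − H − X)/2 = (2·5 + 2 + 2 − 6 − 0)/2 = 8/2 = 4.
(Structurally: 1 ring(s) + 3 π bond(s) = 4.)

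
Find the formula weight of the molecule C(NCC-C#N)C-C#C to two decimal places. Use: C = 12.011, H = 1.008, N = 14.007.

122.17

Molecular formula: C7H10N2.
M = 7×12.011 + 10×1.008 + 2×14.007 = 122.17 g/mol.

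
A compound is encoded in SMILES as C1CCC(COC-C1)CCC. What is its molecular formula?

Heavy atoms from the SMILES: 10 C, 1 O.
Implicit hydrogens by atom environment:
  8 × C: 2 H each → 16
  1 × C: 3 H
  1 × C: 1 H
  1 × O: no H
  Total hydrogens = 20.
Molecular formula: C10H20O

C10H20O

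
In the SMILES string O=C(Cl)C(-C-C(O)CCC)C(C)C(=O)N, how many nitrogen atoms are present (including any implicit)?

1

The symbol for nitrogen appears 1 time in the SMILES.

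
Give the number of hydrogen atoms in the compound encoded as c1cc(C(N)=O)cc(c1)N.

Hydrogens are implicit in SMILES; fill each atom to its normal valence:
  4 × C (aromatic): 1 H each → 4
  2 × C (aromatic): no H
  2 × N: 2 H each → 4
  1 × C: no H
  1 × O: no H
  Total hydrogens = 8.

8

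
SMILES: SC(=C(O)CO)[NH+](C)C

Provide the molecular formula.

Heavy atoms from the SMILES: 5 C, 1 N, 2 O, 1 S.
Implicit hydrogens by atom environment:
  2 × C: 3 H each → 6
  2 × C: no H
  2 × O: 1 H each → 2
  1 × C: 2 H
  1 × N (charge +1): 1 H
  1 × S: 1 H
  Total hydrogens = 12.
Net charge +1.
Molecular formula: C5H12NO2S+

C5H12NO2S+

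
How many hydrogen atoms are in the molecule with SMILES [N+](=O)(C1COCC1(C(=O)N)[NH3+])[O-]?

Hydrogens are implicit in SMILES; fill each atom to its normal valence:
  3 × O: no H
  2 × C: 2 H each → 4
  2 × C: no H
  1 × C: 1 H
  1 × N (charge +1): 3 H
  1 × N: 2 H
  1 × N (charge +1): no H
  1 × O (charge -1): no H
  Total hydrogens = 10.

10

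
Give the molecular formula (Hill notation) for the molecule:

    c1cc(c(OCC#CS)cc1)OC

C10H10O2S

Heavy atoms from the SMILES: 10 C, 2 O, 1 S.
Implicit hydrogens by atom environment:
  4 × C (aromatic): 1 H each → 4
  2 × C (aromatic): no H
  2 × C: no H
  2 × O: no H
  1 × C: 3 H
  1 × C: 2 H
  1 × S: 1 H
  Total hydrogens = 10.
Molecular formula: C10H10O2S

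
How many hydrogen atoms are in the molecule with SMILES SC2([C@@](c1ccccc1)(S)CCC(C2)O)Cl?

15

Hydrogens are implicit in SMILES; fill each atom to its normal valence:
  5 × C (aromatic): 1 H each → 5
  3 × C: 2 H each → 6
  2 × C: no H
  2 × S: 1 H each → 2
  1 × C: 1 H
  1 × C (aromatic): no H
  1 × Cl: no H
  1 × O: 1 H
  Total hydrogens = 15.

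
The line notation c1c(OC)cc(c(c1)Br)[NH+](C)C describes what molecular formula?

C9H13BrNO+

Heavy atoms from the SMILES: 1 Br, 9 C, 1 N, 1 O.
Implicit hydrogens by atom environment:
  3 × C: 3 H each → 9
  3 × C (aromatic): 1 H each → 3
  3 × C (aromatic): no H
  1 × Br: no H
  1 × N (charge +1): 1 H
  1 × O: no H
  Total hydrogens = 13.
Net charge +1.
Molecular formula: C9H13BrNO+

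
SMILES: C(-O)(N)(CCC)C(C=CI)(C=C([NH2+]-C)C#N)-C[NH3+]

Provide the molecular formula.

[C12H23IN4O]2+

Heavy atoms from the SMILES: 12 C, 1 I, 4 N, 1 O.
Implicit hydrogens by atom environment:
  4 × C: no H
  3 × C: 2 H each → 6
  3 × C: 1 H each → 3
  2 × C: 3 H each → 6
  1 × I: no H
  1 × N (charge +1): 3 H
  1 × N (charge +1): 2 H
  1 × N: 2 H
  1 × N: no H
  1 × O: 1 H
  Total hydrogens = 23.
Net charge +2.
Molecular formula: [C12H23IN4O]2+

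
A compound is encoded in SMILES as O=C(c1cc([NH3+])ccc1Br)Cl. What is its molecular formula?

C7H6BrClNO+

Heavy atoms from the SMILES: 1 Br, 7 C, 1 Cl, 1 N, 1 O.
Implicit hydrogens by atom environment:
  3 × C (aromatic): 1 H each → 3
  3 × C (aromatic): no H
  1 × Br: no H
  1 × C: no H
  1 × Cl: no H
  1 × N (charge +1): 3 H
  1 × O: no H
  Total hydrogens = 6.
Net charge +1.
Molecular formula: C7H6BrClNO+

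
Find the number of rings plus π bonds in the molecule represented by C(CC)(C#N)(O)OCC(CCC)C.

Molecular formula from the SMILES: C10H19NO2.
DoU = (2C + 2 + N − H − X)/2 = (2·10 + 2 + 1 − 19 − 0)/2 = 4/2 = 2.
(Structurally: 0 ring(s) + 2 π bond(s) = 2.)

2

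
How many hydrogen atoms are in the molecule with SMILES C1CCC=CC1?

10

Hydrogens are implicit in SMILES; fill each atom to its normal valence:
  4 × C: 2 H each → 8
  2 × C: 1 H each → 2
  Total hydrogens = 10.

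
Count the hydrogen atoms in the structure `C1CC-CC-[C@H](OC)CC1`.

Hydrogens are implicit in SMILES; fill each atom to its normal valence:
  7 × C: 2 H each → 14
  1 × C: 3 H
  1 × C: 1 H
  1 × O: no H
  Total hydrogens = 18.

18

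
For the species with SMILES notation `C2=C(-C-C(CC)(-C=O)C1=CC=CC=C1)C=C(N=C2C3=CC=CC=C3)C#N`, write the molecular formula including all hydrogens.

C23H20N2O

Heavy atoms from the SMILES: 23 C, 2 N, 1 O.
Implicit hydrogens by atom environment:
  12 × C (aromatic): 1 H each → 12
  5 × C (aromatic): no H
  2 × C: 2 H each → 4
  2 × C: no H
  1 × C: 3 H
  1 × C: 1 H
  1 × N (aromatic): no H
  1 × N: no H
  1 × O: no H
  Total hydrogens = 20.
Molecular formula: C23H20N2O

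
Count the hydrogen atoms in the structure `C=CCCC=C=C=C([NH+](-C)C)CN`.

19

Hydrogens are implicit in SMILES; fill each atom to its normal valence:
  4 × C: 2 H each → 8
  3 × C: no H
  2 × C: 3 H each → 6
  2 × C: 1 H each → 2
  1 × N: 2 H
  1 × N (charge +1): 1 H
  Total hydrogens = 19.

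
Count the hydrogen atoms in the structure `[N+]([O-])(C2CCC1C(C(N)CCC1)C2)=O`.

Hydrogens are implicit in SMILES; fill each atom to its normal valence:
  6 × C: 2 H each → 12
  4 × C: 1 H each → 4
  1 × N: 2 H
  1 × N (charge +1): no H
  1 × O: no H
  1 × O (charge -1): no H
  Total hydrogens = 18.

18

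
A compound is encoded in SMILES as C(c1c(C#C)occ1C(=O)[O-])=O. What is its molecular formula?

C8H3O4-

Heavy atoms from the SMILES: 8 C, 4 O.
Implicit hydrogens by atom environment:
  3 × C (aromatic): no H
  2 × C: 1 H each → 2
  2 × C: no H
  2 × O: no H
  1 × C (aromatic): 1 H
  1 × O (aromatic): no H
  1 × O (charge -1): no H
  Total hydrogens = 3.
Net charge -1.
Molecular formula: C8H3O4-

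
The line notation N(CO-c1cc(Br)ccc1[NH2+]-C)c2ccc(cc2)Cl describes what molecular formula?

C14H15BrClN2O+

Heavy atoms from the SMILES: 1 Br, 14 C, 1 Cl, 2 N, 1 O.
Implicit hydrogens by atom environment:
  7 × C (aromatic): 1 H each → 7
  5 × C (aromatic): no H
  1 × Br: no H
  1 × C: 3 H
  1 × C: 2 H
  1 × Cl: no H
  1 × N (charge +1): 2 H
  1 × N: 1 H
  1 × O: no H
  Total hydrogens = 15.
Net charge +1.
Molecular formula: C14H15BrClN2O+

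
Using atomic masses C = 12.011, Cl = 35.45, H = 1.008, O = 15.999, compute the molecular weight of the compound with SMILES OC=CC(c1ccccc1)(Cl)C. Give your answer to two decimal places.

Molecular formula: C10H11ClO.
M = 10×12.011 + 1×35.45 + 11×1.008 + 1×15.999 = 182.65 g/mol.

182.65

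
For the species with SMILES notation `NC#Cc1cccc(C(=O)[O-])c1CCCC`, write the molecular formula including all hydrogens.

C13H14NO2-

Heavy atoms from the SMILES: 13 C, 1 N, 2 O.
Implicit hydrogens by atom environment:
  3 × C: 2 H each → 6
  3 × C (aromatic): 1 H each → 3
  3 × C (aromatic): no H
  3 × C: no H
  1 × C: 3 H
  1 × N: 2 H
  1 × O: no H
  1 × O (charge -1): no H
  Total hydrogens = 14.
Net charge -1.
Molecular formula: C13H14NO2-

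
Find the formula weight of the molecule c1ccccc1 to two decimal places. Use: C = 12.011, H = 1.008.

Molecular formula: C6H6.
M = 6×12.011 + 6×1.008 = 78.11 g/mol.

78.11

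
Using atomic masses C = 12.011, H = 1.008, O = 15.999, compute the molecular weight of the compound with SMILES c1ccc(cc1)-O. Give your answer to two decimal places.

Molecular formula: C6H6O.
M = 6×12.011 + 6×1.008 + 1×15.999 = 94.11 g/mol.

94.11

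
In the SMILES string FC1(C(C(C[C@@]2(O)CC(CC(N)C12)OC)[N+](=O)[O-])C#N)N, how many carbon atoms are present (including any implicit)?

The symbol for carbon appears 12 times in the SMILES.

12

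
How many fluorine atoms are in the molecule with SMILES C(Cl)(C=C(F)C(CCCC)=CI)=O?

The symbol for fluorine appears 1 time in the SMILES.

1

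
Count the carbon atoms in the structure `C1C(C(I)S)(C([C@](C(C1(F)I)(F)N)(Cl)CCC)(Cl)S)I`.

The symbol for carbon appears 10 times in the SMILES. (Cl is a single chlorine, not C + l.)

10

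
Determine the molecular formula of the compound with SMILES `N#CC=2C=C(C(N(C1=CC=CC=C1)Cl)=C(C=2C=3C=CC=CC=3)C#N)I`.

C20H11ClIN3

Heavy atoms from the SMILES: 20 C, 1 Cl, 1 I, 3 N.
Implicit hydrogens by atom environment:
  11 × C (aromatic): 1 H each → 11
  7 × C (aromatic): no H
  3 × N: no H
  2 × C: no H
  1 × Cl: no H
  1 × I: no H
  Total hydrogens = 11.
Molecular formula: C20H11ClIN3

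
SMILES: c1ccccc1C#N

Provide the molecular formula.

Heavy atoms from the SMILES: 7 C, 1 N.
Implicit hydrogens by atom environment:
  5 × C (aromatic): 1 H each → 5
  1 × C (aromatic): no H
  1 × C: no H
  1 × N: no H
  Total hydrogens = 5.
Molecular formula: C7H5N

C7H5N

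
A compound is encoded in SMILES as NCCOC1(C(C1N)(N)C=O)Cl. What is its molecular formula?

C6H12ClN3O2

Heavy atoms from the SMILES: 6 C, 1 Cl, 3 N, 2 O.
Implicit hydrogens by atom environment:
  3 × N: 2 H each → 6
  2 × C: 2 H each → 4
  2 × C: 1 H each → 2
  2 × C: no H
  2 × O: no H
  1 × Cl: no H
  Total hydrogens = 12.
Molecular formula: C6H12ClN3O2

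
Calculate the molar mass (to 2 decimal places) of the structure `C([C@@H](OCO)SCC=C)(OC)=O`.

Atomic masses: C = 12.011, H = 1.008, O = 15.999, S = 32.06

192.23

Molecular formula: C7H12O4S.
M = 7×12.011 + 12×1.008 + 4×15.999 + 1×32.06 = 192.23 g/mol.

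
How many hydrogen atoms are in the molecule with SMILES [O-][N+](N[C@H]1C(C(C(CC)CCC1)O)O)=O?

18

Hydrogens are implicit in SMILES; fill each atom to its normal valence:
  4 × C: 2 H each → 8
  4 × C: 1 H each → 4
  2 × O: 1 H each → 2
  1 × C: 3 H
  1 × N: 1 H
  1 × N (charge +1): no H
  1 × O: no H
  1 × O (charge -1): no H
  Total hydrogens = 18.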